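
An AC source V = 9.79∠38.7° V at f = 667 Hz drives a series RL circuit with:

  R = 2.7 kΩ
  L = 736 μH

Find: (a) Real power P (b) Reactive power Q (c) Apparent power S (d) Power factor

Step 1 — Angular frequency: ω = 2π·f = 2π·667 = 4191 rad/s.
Step 2 — Component impedances:
  R: Z = R = 2700 Ω
  L: Z = jωL = j·4191·0.000736 = 0 + j3.084 Ω
Step 3 — Series combination: Z_total = R + L = 2700 + j3.084 Ω = 2700∠0.1° Ω.
Step 4 — Source phasor: V = 9.79∠38.7° V = 7.64 + j6.121 V.
Step 5 — Current: I = V / Z = 0.002832 + j0.002264 A = 0.003626∠38.6° A.
Step 6 — Complex power: S = V·I* = 0.0355 + j4.055e-05 VA.
Step 7 — Real power: P = Re(S) = 0.0355 W.
Step 8 — Reactive power: Q = Im(S) = 4.055e-05 VAR.
Step 9 — Apparent power: |S| = 0.0355 VA.
Step 10 — Power factor: PF = P/|S| = 1 (lagging).

(a) P = 0.0355 W  (b) Q = 4.055e-05 VAR  (c) S = 0.0355 VA  (d) PF = 1 (lagging)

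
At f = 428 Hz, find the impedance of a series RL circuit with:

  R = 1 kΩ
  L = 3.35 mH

Step 1 — Angular frequency: ω = 2π·f = 2π·428 = 2689 rad/s.
Step 2 — Component impedances:
  R: Z = R = 1000 Ω
  L: Z = jωL = j·2689·0.00335 = 0 + j9.009 Ω
Step 3 — Series combination: Z_total = R + L = 1000 + j9.009 Ω = 1000∠0.5° Ω.

Z = 1000 + j9.009 Ω = 1000∠0.5° Ω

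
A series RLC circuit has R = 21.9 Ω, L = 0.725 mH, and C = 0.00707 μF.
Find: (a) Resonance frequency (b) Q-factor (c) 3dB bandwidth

Step 1 — Resonance condition Im(Z)=0 gives ω₀ = 1/√(LC).
Step 2 — ω₀ = 1/√(0.000725·7.07e-09) = 4.417e+05 rad/s.
Step 3 — f₀ = ω₀/(2π) = 7.03e+04 Hz.
Step 4 — Series Q: Q = ω₀L/R = 4.417e+05·0.000725/21.9 = 14.62.
Step 5 — 3dB bandwidth: Δω = ω₀/Q = 3.021e+04 rad/s; BW = Δω/(2π) = 4808 Hz.

(a) f₀ = 7.03e+04 Hz  (b) Q = 14.62  (c) BW = 4808 Hz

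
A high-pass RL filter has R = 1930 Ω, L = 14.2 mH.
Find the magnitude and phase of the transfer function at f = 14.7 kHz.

Step 1 — Angular frequency: ω = 2π·1.47e+04 = 9.236e+04 rad/s.
Step 2 — Transfer function: H(jω) = jωL/(R + jωL).
Step 3 — Numerator jωL = j·1312; denominator R + jωL = 1930 + j1312.
Step 4 — H = 0.3159 + j0.4649.
Step 5 — Magnitude: |H| = 0.5621 (-5.0 dB); phase: φ = 55.8°.

|H| = 0.5621 (-5.0 dB), φ = 55.8°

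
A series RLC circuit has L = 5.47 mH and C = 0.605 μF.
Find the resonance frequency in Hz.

Step 1 — Resonance condition Im(Z)=0 gives ω₀ = 1/√(LC).
Step 2 — ω₀ = 1/√(0.00547·6.05e-07) = 1.738e+04 rad/s.
Step 3 — f₀ = ω₀/(2π) = 2767 Hz.

f₀ = 2767 Hz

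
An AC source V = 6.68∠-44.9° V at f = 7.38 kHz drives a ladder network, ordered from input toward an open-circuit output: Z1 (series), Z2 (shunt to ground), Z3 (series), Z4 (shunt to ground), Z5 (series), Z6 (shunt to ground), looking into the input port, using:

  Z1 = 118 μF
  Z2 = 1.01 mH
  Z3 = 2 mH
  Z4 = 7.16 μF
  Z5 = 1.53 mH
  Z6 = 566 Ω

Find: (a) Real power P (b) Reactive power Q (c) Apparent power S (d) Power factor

Step 1 — Angular frequency: ω = 2π·f = 2π·7380 = 4.637e+04 rad/s.
Step 2 — Component impedances:
  Z1: Z = 1/(jωC) = -j/(ω·C) = 0 - j0.1828 Ω
  Z2: Z = jωL = j·4.637e+04·0.00101 = 0 + j46.83 Ω
  Z3: Z = jωL = j·4.637e+04·0.002 = 0 + j92.74 Ω
  Z4: Z = 1/(jωC) = -j/(ω·C) = 0 - j3.012 Ω
  Z5: Z = jωL = j·4.637e+04·0.00153 = 0 + j70.95 Ω
  Z6: Z = R = 566 Ω
Step 3 — Ladder network (open output): work backward from the far end, alternating series and parallel combinations. Z_in = 0.001858 + j30.59 Ω = 30.59∠90.0° Ω.
Step 4 — Source phasor: V = 6.68∠-44.9° V = 4.732 - j4.715 V.
Step 5 — Current: I = V / Z = -0.1541 - j0.1547 A = 0.2184∠-134.9° A.
Step 6 — Complex power: S = V·I* = 8.863e-05 + j1.459 VA.
Step 7 — Real power: P = Re(S) = 8.863e-05 W.
Step 8 — Reactive power: Q = Im(S) = 1.459 VAR.
Step 9 — Apparent power: |S| = 1.459 VA.
Step 10 — Power factor: PF = P/|S| = 6.075e-05 (lagging).

(a) P = 8.863e-05 W  (b) Q = 1.459 VAR  (c) S = 1.459 VA  (d) PF = 6.075e-05 (lagging)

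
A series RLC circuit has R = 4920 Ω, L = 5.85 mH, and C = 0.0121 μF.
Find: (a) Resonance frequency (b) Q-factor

Step 1 — Resonance condition Im(Z)=0 gives ω₀ = 1/√(LC).
Step 2 — ω₀ = 1/√(0.00585·1.21e-08) = 1.189e+05 rad/s.
Step 3 — f₀ = ω₀/(2π) = 1.892e+04 Hz.
Step 4 — Series Q: Q = ω₀L/R = 1.189e+05·0.00585/4920 = 0.1413.

(a) f₀ = 1.892e+04 Hz  (b) Q = 0.1413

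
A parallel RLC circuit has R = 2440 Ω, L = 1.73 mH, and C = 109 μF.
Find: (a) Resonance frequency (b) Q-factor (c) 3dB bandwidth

Step 1 — Resonance: ω₀ = 1/√(LC) = 1/√(0.00173·0.000109) = 2303 rad/s.
Step 2 — f₀ = ω₀/(2π) = 366.5 Hz.
Step 3 — Parallel Q: Q = R/(ω₀L) = 2440/(2303·0.00173) = 612.5.
Step 4 — Bandwidth: Δω = ω₀/Q = 3.76 rad/s; BW = Δω/(2π) = 0.5984 Hz.

(a) f₀ = 366.5 Hz  (b) Q = 612.5  (c) BW = 0.5984 Hz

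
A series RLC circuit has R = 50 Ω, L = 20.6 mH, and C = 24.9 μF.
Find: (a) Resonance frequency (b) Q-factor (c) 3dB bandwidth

Step 1 — Resonance: ω₀ = 1/√(LC) = 1/√(0.0206·2.49e-05) = 1396 rad/s.
Step 2 — f₀ = ω₀/(2π) = 222.2 Hz.
Step 3 — Series Q: Q = ω₀L/R = 1396·0.0206/50 = 0.5753.
Step 4 — Bandwidth: Δω = ω₀/Q = 2427 rad/s; BW = Δω/(2π) = 386.3 Hz.

(a) f₀ = 222.2 Hz  (b) Q = 0.5753  (c) BW = 386.3 Hz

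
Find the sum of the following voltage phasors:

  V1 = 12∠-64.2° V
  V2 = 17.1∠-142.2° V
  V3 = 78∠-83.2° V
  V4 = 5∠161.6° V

Step 1 — Convert each phasor to rectangular form:
  V1 = 12·(cos(-64.2°) + j·sin(-64.2°)) = 5.223 - j10.8 V
  V2 = 17.1·(cos(-142.2°) + j·sin(-142.2°)) = -13.51 - j10.48 V
  V3 = 78·(cos(-83.2°) + j·sin(-83.2°)) = 9.236 - j77.45 V
  V4 = 5·(cos(161.6°) + j·sin(161.6°)) = -4.744 + j1.578 V
Step 2 — Sum components: V_total = -3.798 - j97.16 V.
Step 3 — Convert to polar: |V_total| = 97.23 V, ∠V_total = -92.2°.

V_total = 97.23∠-92.2° V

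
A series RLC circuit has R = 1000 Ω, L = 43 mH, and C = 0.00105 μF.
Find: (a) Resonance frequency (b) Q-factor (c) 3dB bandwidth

Step 1 — Resonance condition Im(Z)=0 gives ω₀ = 1/√(LC).
Step 2 — ω₀ = 1/√(0.043·1.05e-09) = 1.488e+05 rad/s.
Step 3 — f₀ = ω₀/(2π) = 2.369e+04 Hz.
Step 4 — Series Q: Q = ω₀L/R = 1.488e+05·0.043/1000 = 6.399.
Step 5 — 3dB bandwidth: Δω = ω₀/Q = 2.326e+04 rad/s; BW = Δω/(2π) = 3701 Hz.

(a) f₀ = 2.369e+04 Hz  (b) Q = 6.399  (c) BW = 3701 Hz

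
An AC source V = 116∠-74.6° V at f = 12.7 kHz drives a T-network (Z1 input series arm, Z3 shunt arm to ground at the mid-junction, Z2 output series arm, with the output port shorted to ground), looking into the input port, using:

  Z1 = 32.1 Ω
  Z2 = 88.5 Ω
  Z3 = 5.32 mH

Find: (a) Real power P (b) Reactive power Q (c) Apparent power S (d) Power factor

Step 1 — Angular frequency: ω = 2π·f = 2π·1.27e+04 = 7.98e+04 rad/s.
Step 2 — Component impedances:
  Z1: Z = R = 32.1 Ω
  Z2: Z = R = 88.5 Ω
  Z3: Z = jωL = j·7.98e+04·0.00532 = 0 + j424.5 Ω
Step 3 — With the output port shorted to ground, the output series arm Z2 runs from the junction to ground; the shunt arm Z3 also runs from the junction to ground. They appear in parallel: Z3 || Z2 = 84.81 + j17.68 Ω.
Step 4 — Series with input arm Z1: Z_in = Z1 + (Z3 || Z2) = 116.9 + j17.68 Ω = 118.2∠8.6° Ω.
Step 5 — Source phasor: V = 116∠-74.6° V = 30.8 - j111.8 V.
Step 6 — Current: I = V / Z = 0.1162 - j0.9741 A = 0.981∠-83.2° A.
Step 7 — Complex power: S = V·I* = 112.5 + j17.02 VA.
Step 8 — Real power: P = Re(S) = 112.5 W.
Step 9 — Reactive power: Q = Im(S) = 17.02 VAR.
Step 10 — Apparent power: |S| = 113.8 VA.
Step 11 — Power factor: PF = P/|S| = 0.9888 (lagging).

(a) P = 112.5 W  (b) Q = 17.02 VAR  (c) S = 113.8 VA  (d) PF = 0.9888 (lagging)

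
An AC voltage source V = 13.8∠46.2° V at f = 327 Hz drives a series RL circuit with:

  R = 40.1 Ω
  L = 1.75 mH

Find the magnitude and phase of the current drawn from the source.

Step 1 — Angular frequency: ω = 2π·f = 2π·327 = 2055 rad/s.
Step 2 — Component impedances:
  R: Z = R = 40.1 Ω
  L: Z = jωL = j·2055·0.00175 = 0 + j3.596 Ω
Step 3 — Series combination: Z_total = R + L = 40.1 + j3.596 Ω = 40.26∠5.1° Ω.
Step 4 — Source phasor: V = 13.8∠46.2° V = 9.552 + j9.96 V.
Step 5 — Ohm's law: I = V / Z_total = (9.552 + j9.96) / (40.1 + j3.596) = 0.2584 + j0.2252 A.
Step 6 — Convert to polar: |I| = 0.3428 A, ∠I = 41.1°.

I = 0.3428∠41.1° A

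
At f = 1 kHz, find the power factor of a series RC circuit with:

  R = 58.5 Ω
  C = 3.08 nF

Step 1 — Angular frequency: ω = 2π·f = 2π·1000 = 6283 rad/s.
Step 2 — Component impedances:
  R: Z = R = 58.5 Ω
  C: Z = 1/(jωC) = -j/(ω·C) = 0 - j5.167e+04 Ω
Step 3 — Series combination: Z_total = R + C = 58.5 - j5.167e+04 Ω = 5.167e+04∠-89.9° Ω.
Step 4 — Power factor: PF = cos(φ) = Re(Z)/|Z| = 58.5/5.167e+04 = 0.001132.
Step 5 — Type: Im(Z) = -5.167e+04 ⇒ leading (phase φ = -89.9°).

PF = 0.001132 (leading, φ = -89.9°)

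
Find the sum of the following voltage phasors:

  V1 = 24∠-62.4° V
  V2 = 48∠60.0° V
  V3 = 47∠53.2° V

Step 1 — Convert each phasor to rectangular form:
  V1 = 24·(cos(-62.4°) + j·sin(-62.4°)) = 11.12 - j21.27 V
  V2 = 48·(cos(60.0°) + j·sin(60.0°)) = 24 + j41.57 V
  V3 = 47·(cos(53.2°) + j·sin(53.2°)) = 28.15 + j37.63 V
Step 2 — Sum components: V_total = 63.27 + j57.93 V.
Step 3 — Convert to polar: |V_total| = 85.79 V, ∠V_total = 42.5°.

V_total = 85.79∠42.5° V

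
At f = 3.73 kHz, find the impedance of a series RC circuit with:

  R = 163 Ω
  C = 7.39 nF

Step 1 — Angular frequency: ω = 2π·f = 2π·3730 = 2.344e+04 rad/s.
Step 2 — Component impedances:
  R: Z = R = 163 Ω
  C: Z = 1/(jωC) = -j/(ω·C) = 0 - j5774 Ω
Step 3 — Series combination: Z_total = R + C = 163 - j5774 Ω = 5776∠-88.4° Ω.

Z = 163 - j5774 Ω = 5776∠-88.4° Ω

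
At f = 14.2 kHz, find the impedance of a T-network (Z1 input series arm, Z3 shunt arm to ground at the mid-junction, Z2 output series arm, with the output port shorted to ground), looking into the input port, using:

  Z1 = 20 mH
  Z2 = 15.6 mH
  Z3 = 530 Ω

Step 1 — Angular frequency: ω = 2π·f = 2π·1.42e+04 = 8.922e+04 rad/s.
Step 2 — Component impedances:
  Z1: Z = jωL = j·8.922e+04·0.02 = 0 + j1784 Ω
  Z2: Z = jωL = j·8.922e+04·0.0156 = 0 + j1392 Ω
  Z3: Z = R = 530 Ω
Step 3 — With the output port shorted to ground, the output series arm Z2 runs from the junction to ground; the shunt arm Z3 also runs from the junction to ground. They appear in parallel: Z3 || Z2 = 462.9 + j176.3 Ω.
Step 4 — Series with input arm Z1: Z_in = Z1 + (Z3 || Z2) = 462.9 + j1961 Ω = 2015∠76.7° Ω.

Z = 462.9 + j1961 Ω = 2015∠76.7° Ω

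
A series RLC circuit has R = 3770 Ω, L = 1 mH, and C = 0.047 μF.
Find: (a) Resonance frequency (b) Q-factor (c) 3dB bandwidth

Step 1 — Resonance: ω₀ = 1/√(LC) = 1/√(0.001·4.7e-08) = 1.459e+05 rad/s.
Step 2 — f₀ = ω₀/(2π) = 2.322e+04 Hz.
Step 3 — Series Q: Q = ω₀L/R = 1.459e+05·0.001/3770 = 0.03869.
Step 4 — Bandwidth: Δω = ω₀/Q = 3.77e+06 rad/s; BW = Δω/(2π) = 6e+05 Hz.

(a) f₀ = 2.322e+04 Hz  (b) Q = 0.03869  (c) BW = 6e+05 Hz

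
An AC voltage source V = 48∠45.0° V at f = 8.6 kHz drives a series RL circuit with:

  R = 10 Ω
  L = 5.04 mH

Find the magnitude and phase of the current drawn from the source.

Step 1 — Angular frequency: ω = 2π·f = 2π·8600 = 5.404e+04 rad/s.
Step 2 — Component impedances:
  R: Z = R = 10 Ω
  L: Z = jωL = j·5.404e+04·0.00504 = 0 + j272.3 Ω
Step 3 — Series combination: Z_total = R + L = 10 + j272.3 Ω = 272.5∠87.9° Ω.
Step 4 — Source phasor: V = 48∠45.0° V = 33.94 + j33.94 V.
Step 5 — Ohm's law: I = V / Z_total = (33.94 + j33.94) / (10 + j272.3) = 0.129 - j0.1199 A.
Step 6 — Convert to polar: |I| = 0.1761 A, ∠I = -42.9°.

I = 0.1761∠-42.9° A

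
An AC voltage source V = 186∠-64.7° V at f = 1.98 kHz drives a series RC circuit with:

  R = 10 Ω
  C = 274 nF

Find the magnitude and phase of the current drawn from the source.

Step 1 — Angular frequency: ω = 2π·f = 2π·1980 = 1.244e+04 rad/s.
Step 2 — Component impedances:
  R: Z = R = 10 Ω
  C: Z = 1/(jωC) = -j/(ω·C) = 0 - j293.4 Ω
Step 3 — Series combination: Z_total = R + C = 10 - j293.4 Ω = 293.5∠-88.0° Ω.
Step 4 — Source phasor: V = 186∠-64.7° V = 79.49 - j168.2 V.
Step 5 — Ohm's law: I = V / Z_total = (79.49 - j168.2) / (10 - j293.4) = 0.5818 + j0.2511 A.
Step 6 — Convert to polar: |I| = 0.6337 A, ∠I = 23.3°.

I = 0.6337∠23.3° A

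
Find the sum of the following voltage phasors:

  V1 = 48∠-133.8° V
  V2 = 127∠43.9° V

Step 1 — Convert each phasor to rectangular form:
  V1 = 48·(cos(-133.8°) + j·sin(-133.8°)) = -33.22 - j34.64 V
  V2 = 127·(cos(43.9°) + j·sin(43.9°)) = 91.51 + j88.06 V
Step 2 — Sum components: V_total = 58.29 + j53.42 V.
Step 3 — Convert to polar: |V_total| = 79.06 V, ∠V_total = 42.5°.

V_total = 79.06∠42.5° V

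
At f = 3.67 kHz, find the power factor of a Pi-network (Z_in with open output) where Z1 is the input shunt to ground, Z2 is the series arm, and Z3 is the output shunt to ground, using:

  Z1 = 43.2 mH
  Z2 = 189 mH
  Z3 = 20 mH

Step 1 — Angular frequency: ω = 2π·f = 2π·3670 = 2.306e+04 rad/s.
Step 2 — Component impedances:
  Z1: Z = jωL = j·2.306e+04·0.0432 = 0 + j996.2 Ω
  Z2: Z = jωL = j·2.306e+04·0.189 = 0 + j4358 Ω
  Z3: Z = jωL = j·2.306e+04·0.02 = 0 + j461.2 Ω
Step 3 — With open output, the series arm Z2 and the output shunt Z3 appear in series to ground: Z2 + Z3 = 0 + j4819 Ω.
Step 4 — Parallel with input shunt Z1: Z_in = Z1 || (Z2 + Z3) = 0 + j825.5 Ω = 825.5∠90.0° Ω.
Step 5 — Power factor: PF = cos(φ) = Re(Z)/|Z| = -0/825.5 = -0.
Step 6 — Type: Im(Z) = 825.5 ⇒ lagging (phase φ = 90.0°).

PF = -0 (lagging, φ = 90.0°)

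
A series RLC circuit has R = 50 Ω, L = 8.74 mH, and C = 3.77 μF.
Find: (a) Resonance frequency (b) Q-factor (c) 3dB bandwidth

Step 1 — Resonance: ω₀ = 1/√(LC) = 1/√(0.00874·3.77e-06) = 5509 rad/s.
Step 2 — f₀ = ω₀/(2π) = 876.8 Hz.
Step 3 — Series Q: Q = ω₀L/R = 5509·0.00874/50 = 0.963.
Step 4 — Bandwidth: Δω = ω₀/Q = 5721 rad/s; BW = Δω/(2π) = 910.5 Hz.

(a) f₀ = 876.8 Hz  (b) Q = 0.963  (c) BW = 910.5 Hz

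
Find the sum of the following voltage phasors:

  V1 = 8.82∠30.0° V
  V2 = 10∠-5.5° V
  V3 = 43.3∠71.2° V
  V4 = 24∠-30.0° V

Step 1 — Convert each phasor to rectangular form:
  V1 = 8.82·(cos(30.0°) + j·sin(30.0°)) = 7.638 + j4.41 V
  V2 = 10·(cos(-5.5°) + j·sin(-5.5°)) = 9.954 - j0.9585 V
  V3 = 43.3·(cos(71.2°) + j·sin(71.2°)) = 13.95 + j40.99 V
  V4 = 24·(cos(-30.0°) + j·sin(-30.0°)) = 20.78 - j12 V
Step 2 — Sum components: V_total = 52.33 + j32.44 V.
Step 3 — Convert to polar: |V_total| = 61.57 V, ∠V_total = 31.8°.

V_total = 61.57∠31.8° V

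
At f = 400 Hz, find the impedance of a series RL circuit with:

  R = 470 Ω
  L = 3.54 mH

Step 1 — Angular frequency: ω = 2π·f = 2π·400 = 2513 rad/s.
Step 2 — Component impedances:
  R: Z = R = 470 Ω
  L: Z = jωL = j·2513·0.00354 = 0 + j8.897 Ω
Step 3 — Series combination: Z_total = R + L = 470 + j8.897 Ω = 470.1∠1.1° Ω.

Z = 470 + j8.897 Ω = 470.1∠1.1° Ω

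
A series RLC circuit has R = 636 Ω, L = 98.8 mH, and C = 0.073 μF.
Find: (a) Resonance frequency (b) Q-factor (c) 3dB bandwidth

Step 1 — Resonance condition Im(Z)=0 gives ω₀ = 1/√(LC).
Step 2 — ω₀ = 1/√(0.0988·7.3e-08) = 1.177e+04 rad/s.
Step 3 — f₀ = ω₀/(2π) = 1874 Hz.
Step 4 — Series Q: Q = ω₀L/R = 1.177e+04·0.0988/636 = 1.829.
Step 5 — 3dB bandwidth: Δω = ω₀/Q = 6437 rad/s; BW = Δω/(2π) = 1025 Hz.

(a) f₀ = 1874 Hz  (b) Q = 1.829  (c) BW = 1025 Hz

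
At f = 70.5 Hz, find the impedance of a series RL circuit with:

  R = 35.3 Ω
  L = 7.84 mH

Step 1 — Angular frequency: ω = 2π·f = 2π·70.5 = 443 rad/s.
Step 2 — Component impedances:
  R: Z = R = 35.3 Ω
  L: Z = jωL = j·443·0.00784 = 0 + j3.473 Ω
Step 3 — Series combination: Z_total = R + L = 35.3 + j3.473 Ω = 35.47∠5.6° Ω.

Z = 35.3 + j3.473 Ω = 35.47∠5.6° Ω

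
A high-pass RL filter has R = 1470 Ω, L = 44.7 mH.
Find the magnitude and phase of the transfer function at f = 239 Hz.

Step 1 — Angular frequency: ω = 2π·239 = 1502 rad/s.
Step 2 — Transfer function: H(jω) = jωL/(R + jωL).
Step 3 — Numerator jωL = j·67.13; denominator R + jωL = 1470 + j67.13.
Step 4 — H = 0.002081 + j0.04557.
Step 5 — Magnitude: |H| = 0.04562 (-26.8 dB); phase: φ = 87.4°.

|H| = 0.04562 (-26.8 dB), φ = 87.4°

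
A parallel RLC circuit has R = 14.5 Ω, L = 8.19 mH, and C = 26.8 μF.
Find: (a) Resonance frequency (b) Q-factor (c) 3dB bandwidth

Step 1 — Resonance: ω₀ = 1/√(LC) = 1/√(0.00819·2.68e-05) = 2134 rad/s.
Step 2 — f₀ = ω₀/(2π) = 339.7 Hz.
Step 3 — Parallel Q: Q = R/(ω₀L) = 14.5/(2134·0.00819) = 0.8295.
Step 4 — Bandwidth: Δω = ω₀/Q = 2573 rad/s; BW = Δω/(2π) = 409.6 Hz.

(a) f₀ = 339.7 Hz  (b) Q = 0.8295  (c) BW = 409.6 Hz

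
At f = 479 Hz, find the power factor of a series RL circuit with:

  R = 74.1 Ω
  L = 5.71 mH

Step 1 — Angular frequency: ω = 2π·f = 2π·479 = 3010 rad/s.
Step 2 — Component impedances:
  R: Z = R = 74.1 Ω
  L: Z = jωL = j·3010·0.00571 = 0 + j17.19 Ω
Step 3 — Series combination: Z_total = R + L = 74.1 + j17.19 Ω = 76.07∠13.1° Ω.
Step 4 — Power factor: PF = cos(φ) = Re(Z)/|Z| = 74.1/76.07 = 0.9741.
Step 5 — Type: Im(Z) = 17.19 ⇒ lagging (phase φ = 13.1°).

PF = 0.9741 (lagging, φ = 13.1°)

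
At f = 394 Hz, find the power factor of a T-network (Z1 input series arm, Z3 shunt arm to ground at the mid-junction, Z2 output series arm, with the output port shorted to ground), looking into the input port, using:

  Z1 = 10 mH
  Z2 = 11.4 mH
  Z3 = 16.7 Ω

Step 1 — Angular frequency: ω = 2π·f = 2π·394 = 2476 rad/s.
Step 2 — Component impedances:
  Z1: Z = jωL = j·2476·0.01 = 0 + j24.76 Ω
  Z2: Z = jωL = j·2476·0.0114 = 0 + j28.22 Ω
  Z3: Z = R = 16.7 Ω
Step 3 — With the output port shorted to ground, the output series arm Z2 runs from the junction to ground; the shunt arm Z3 also runs from the junction to ground. They appear in parallel: Z3 || Z2 = 12.37 + j7.319 Ω.
Step 4 — Series with input arm Z1: Z_in = Z1 + (Z3 || Z2) = 12.37 + j32.07 Ω = 34.38∠68.9° Ω.
Step 5 — Power factor: PF = cos(φ) = Re(Z)/|Z| = 12.37/34.38 = 0.3598.
Step 6 — Type: Im(Z) = 32.07 ⇒ lagging (phase φ = 68.9°).

PF = 0.3598 (lagging, φ = 68.9°)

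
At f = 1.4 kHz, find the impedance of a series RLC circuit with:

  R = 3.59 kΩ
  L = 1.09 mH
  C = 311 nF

Step 1 — Angular frequency: ω = 2π·f = 2π·1400 = 8796 rad/s.
Step 2 — Component impedances:
  R: Z = R = 3590 Ω
  L: Z = jωL = j·8796·0.00109 = 0 + j9.588 Ω
  C: Z = 1/(jωC) = -j/(ω·C) = 0 - j365.5 Ω
Step 3 — Series combination: Z_total = R + L + C = 3590 - j355.9 Ω = 3608∠-5.7° Ω.

Z = 3590 - j355.9 Ω = 3608∠-5.7° Ω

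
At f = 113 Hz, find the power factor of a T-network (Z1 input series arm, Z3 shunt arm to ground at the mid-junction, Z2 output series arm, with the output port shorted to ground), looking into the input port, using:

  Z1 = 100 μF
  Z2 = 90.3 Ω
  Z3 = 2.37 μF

Step 1 — Angular frequency: ω = 2π·f = 2π·113 = 710 rad/s.
Step 2 — Component impedances:
  Z1: Z = 1/(jωC) = -j/(ω·C) = 0 - j14.08 Ω
  Z2: Z = R = 90.3 Ω
  Z3: Z = 1/(jωC) = -j/(ω·C) = 0 - j594.3 Ω
Step 3 — With the output port shorted to ground, the output series arm Z2 runs from the junction to ground; the shunt arm Z3 also runs from the junction to ground. They appear in parallel: Z3 || Z2 = 88.26 - j13.41 Ω.
Step 4 — Series with input arm Z1: Z_in = Z1 + (Z3 || Z2) = 88.26 - j27.5 Ω = 92.45∠-17.3° Ω.
Step 5 — Power factor: PF = cos(φ) = Re(Z)/|Z| = 88.26/92.45 = 0.9547.
Step 6 — Type: Im(Z) = -27.5 ⇒ leading (phase φ = -17.3°).

PF = 0.9547 (leading, φ = -17.3°)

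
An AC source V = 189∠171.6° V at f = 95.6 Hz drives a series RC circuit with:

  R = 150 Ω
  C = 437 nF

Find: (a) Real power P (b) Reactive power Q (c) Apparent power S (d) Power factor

Step 1 — Angular frequency: ω = 2π·f = 2π·95.6 = 600.7 rad/s.
Step 2 — Component impedances:
  R: Z = R = 150 Ω
  C: Z = 1/(jωC) = -j/(ω·C) = 0 - j3810 Ω
Step 3 — Series combination: Z_total = R + C = 150 - j3810 Ω = 3813∠-87.7° Ω.
Step 4 — Source phasor: V = 189∠171.6° V = -187 + j27.61 V.
Step 5 — Current: I = V / Z = -0.009166 - j0.04872 A = 0.04957∠-100.7° A.
Step 6 — Complex power: S = V·I* = 0.3686 - j9.362 VA.
Step 7 — Real power: P = Re(S) = 0.3686 W.
Step 8 — Reactive power: Q = Im(S) = -9.362 VAR.
Step 9 — Apparent power: |S| = 9.369 VA.
Step 10 — Power factor: PF = P/|S| = 0.03934 (leading).

(a) P = 0.3686 W  (b) Q = -9.362 VAR  (c) S = 9.369 VA  (d) PF = 0.03934 (leading)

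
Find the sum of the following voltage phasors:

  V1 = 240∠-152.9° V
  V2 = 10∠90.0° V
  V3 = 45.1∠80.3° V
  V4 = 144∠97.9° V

Step 1 — Convert each phasor to rectangular form:
  V1 = 240·(cos(-152.9°) + j·sin(-152.9°)) = -213.7 - j109.3 V
  V2 = 10·(cos(90.0°) + j·sin(90.0°)) = 0 + j10 V
  V3 = 45.1·(cos(80.3°) + j·sin(80.3°)) = 7.599 + j44.46 V
  V4 = 144·(cos(97.9°) + j·sin(97.9°)) = -19.79 + j142.6 V
Step 2 — Sum components: V_total = -225.8 + j87.76 V.
Step 3 — Convert to polar: |V_total| = 242.3 V, ∠V_total = 158.8°.

V_total = 242.3∠158.8° V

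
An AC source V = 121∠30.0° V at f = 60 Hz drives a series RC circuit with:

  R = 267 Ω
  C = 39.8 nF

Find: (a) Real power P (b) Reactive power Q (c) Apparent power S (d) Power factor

Step 1 — Angular frequency: ω = 2π·f = 2π·60 = 377 rad/s.
Step 2 — Component impedances:
  R: Z = R = 267 Ω
  C: Z = 1/(jωC) = -j/(ω·C) = 0 - j6.665e+04 Ω
Step 3 — Series combination: Z_total = R + C = 267 - j6.665e+04 Ω = 6.665e+04∠-89.8° Ω.
Step 4 — Source phasor: V = 121∠30.0° V = 104.8 + j60.5 V.
Step 5 — Current: I = V / Z = -0.0009014 + j0.001576 A = 0.001815∠119.8° A.
Step 6 — Complex power: S = V·I* = 0.00088 - j0.2197 VA.
Step 7 — Real power: P = Re(S) = 0.00088 W.
Step 8 — Reactive power: Q = Im(S) = -0.2197 VAR.
Step 9 — Apparent power: |S| = 0.2197 VA.
Step 10 — Power factor: PF = P/|S| = 0.004006 (leading).

(a) P = 0.00088 W  (b) Q = -0.2197 VAR  (c) S = 0.2197 VA  (d) PF = 0.004006 (leading)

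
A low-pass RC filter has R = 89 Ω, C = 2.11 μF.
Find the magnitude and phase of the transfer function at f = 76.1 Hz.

Step 1 — Angular frequency: ω = 2π·76.1 = 478.2 rad/s.
Step 2 — Transfer function: H(jω) = 1/(1 + jωRC).
Step 3 — Denominator: 1 + jωRC = 1 + j·478.2·89·2.11e-06 = 1 + j0.08979.
Step 4 — H = 0.992 - j0.08907.
Step 5 — Magnitude: |H| = 0.996 (-0.0 dB); phase: φ = -5.1°.

|H| = 0.996 (-0.0 dB), φ = -5.1°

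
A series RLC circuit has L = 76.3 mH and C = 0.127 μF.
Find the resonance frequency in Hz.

Step 1 — Resonance condition Im(Z)=0 gives ω₀ = 1/√(LC).
Step 2 — ω₀ = 1/√(0.0763·1.27e-07) = 1.016e+04 rad/s.
Step 3 — f₀ = ω₀/(2π) = 1617 Hz.

f₀ = 1617 Hz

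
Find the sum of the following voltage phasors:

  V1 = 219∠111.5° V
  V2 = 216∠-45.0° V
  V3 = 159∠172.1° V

Step 1 — Convert each phasor to rectangular form:
  V1 = 219·(cos(111.5°) + j·sin(111.5°)) = -80.26 + j203.8 V
  V2 = 216·(cos(-45.0°) + j·sin(-45.0°)) = 152.7 - j152.7 V
  V3 = 159·(cos(172.1°) + j·sin(172.1°)) = -157.5 + j21.85 V
Step 2 — Sum components: V_total = -85.02 + j72.88 V.
Step 3 — Convert to polar: |V_total| = 112 V, ∠V_total = 139.4°.

V_total = 112∠139.4° V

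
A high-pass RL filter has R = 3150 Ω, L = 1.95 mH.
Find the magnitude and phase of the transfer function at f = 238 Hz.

Step 1 — Angular frequency: ω = 2π·238 = 1495 rad/s.
Step 2 — Transfer function: H(jω) = jωL/(R + jωL).
Step 3 — Numerator jωL = j·2.916; denominator R + jωL = 3150 + j2.916.
Step 4 — H = 8.57e-07 + j0.0009257.
Step 5 — Magnitude: |H| = 0.0009257 (-60.7 dB); phase: φ = 89.9°.

|H| = 0.0009257 (-60.7 dB), φ = 89.9°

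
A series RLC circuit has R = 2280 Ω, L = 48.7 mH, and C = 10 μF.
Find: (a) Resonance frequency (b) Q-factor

Step 1 — Resonance condition Im(Z)=0 gives ω₀ = 1/√(LC).
Step 2 — ω₀ = 1/√(0.0487·1e-05) = 1433 rad/s.
Step 3 — f₀ = ω₀/(2π) = 228.1 Hz.
Step 4 — Series Q: Q = ω₀L/R = 1433·0.0487/2280 = 0.03061.

(a) f₀ = 228.1 Hz  (b) Q = 0.03061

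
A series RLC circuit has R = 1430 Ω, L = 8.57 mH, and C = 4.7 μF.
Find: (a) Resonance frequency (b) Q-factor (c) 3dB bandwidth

Step 1 — Resonance condition Im(Z)=0 gives ω₀ = 1/√(LC).
Step 2 — ω₀ = 1/√(0.00857·4.7e-06) = 4983 rad/s.
Step 3 — f₀ = ω₀/(2π) = 793 Hz.
Step 4 — Series Q: Q = ω₀L/R = 4983·0.00857/1430 = 0.02986.
Step 5 — 3dB bandwidth: Δω = ω₀/Q = 1.669e+05 rad/s; BW = Δω/(2π) = 2.656e+04 Hz.

(a) f₀ = 793 Hz  (b) Q = 0.02986  (c) BW = 2.656e+04 Hz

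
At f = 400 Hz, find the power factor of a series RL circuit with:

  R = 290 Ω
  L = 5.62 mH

Step 1 — Angular frequency: ω = 2π·f = 2π·400 = 2513 rad/s.
Step 2 — Component impedances:
  R: Z = R = 290 Ω
  L: Z = jωL = j·2513·0.00562 = 0 + j14.12 Ω
Step 3 — Series combination: Z_total = R + L = 290 + j14.12 Ω = 290.3∠2.8° Ω.
Step 4 — Power factor: PF = cos(φ) = Re(Z)/|Z| = 290/290.34 = 0.9988.
Step 5 — Type: Im(Z) = 14.12 ⇒ lagging (phase φ = 2.8°).

PF = 0.9988 (lagging, φ = 2.8°)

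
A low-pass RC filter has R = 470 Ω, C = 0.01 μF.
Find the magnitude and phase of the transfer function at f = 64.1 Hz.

Step 1 — Angular frequency: ω = 2π·64.1 = 402.8 rad/s.
Step 2 — Transfer function: H(jω) = 1/(1 + jωRC).
Step 3 — Denominator: 1 + jωRC = 1 + j·402.8·470·1e-08 = 1 + j0.001893.
Step 4 — H = 1 - j0.001893.
Step 5 — Magnitude: |H| = 1 (-0.0 dB); phase: φ = -0.1°.

|H| = 1 (-0.0 dB), φ = -0.1°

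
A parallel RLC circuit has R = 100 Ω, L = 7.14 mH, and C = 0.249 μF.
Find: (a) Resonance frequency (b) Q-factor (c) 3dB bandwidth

Step 1 — Resonance: ω₀ = 1/√(LC) = 1/√(0.00714·2.49e-07) = 2.372e+04 rad/s.
Step 2 — f₀ = ω₀/(2π) = 3775 Hz.
Step 3 — Parallel Q: Q = R/(ω₀L) = 100/(2.372e+04·0.00714) = 0.5905.
Step 4 — Bandwidth: Δω = ω₀/Q = 4.016e+04 rad/s; BW = Δω/(2π) = 6392 Hz.

(a) f₀ = 3775 Hz  (b) Q = 0.5905  (c) BW = 6392 Hz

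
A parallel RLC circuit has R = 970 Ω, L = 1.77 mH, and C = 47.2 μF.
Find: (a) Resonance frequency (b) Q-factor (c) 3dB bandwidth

Step 1 — Resonance: ω₀ = 1/√(LC) = 1/√(0.00177·4.72e-05) = 3460 rad/s.
Step 2 — f₀ = ω₀/(2π) = 550.6 Hz.
Step 3 — Parallel Q: Q = R/(ω₀L) = 970/(3460·0.00177) = 158.4.
Step 4 — Bandwidth: Δω = ω₀/Q = 21.84 rad/s; BW = Δω/(2π) = 3.476 Hz.

(a) f₀ = 550.6 Hz  (b) Q = 158.4  (c) BW = 3.476 Hz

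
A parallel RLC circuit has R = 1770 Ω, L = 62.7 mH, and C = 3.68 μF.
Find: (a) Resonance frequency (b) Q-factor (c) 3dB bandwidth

Step 1 — Resonance: ω₀ = 1/√(LC) = 1/√(0.0627·3.68e-06) = 2082 rad/s.
Step 2 — f₀ = ω₀/(2π) = 331.3 Hz.
Step 3 — Parallel Q: Q = R/(ω₀L) = 1770/(2082·0.0627) = 13.56.
Step 4 — Bandwidth: Δω = ω₀/Q = 153.5 rad/s; BW = Δω/(2π) = 24.43 Hz.

(a) f₀ = 331.3 Hz  (b) Q = 13.56  (c) BW = 24.43 Hz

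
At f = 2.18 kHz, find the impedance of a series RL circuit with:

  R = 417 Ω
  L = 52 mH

Step 1 — Angular frequency: ω = 2π·f = 2π·2180 = 1.37e+04 rad/s.
Step 2 — Component impedances:
  R: Z = R = 417 Ω
  L: Z = jωL = j·1.37e+04·0.052 = 0 + j712.3 Ω
Step 3 — Series combination: Z_total = R + L = 417 + j712.3 Ω = 825.4∠59.7° Ω.

Z = 417 + j712.3 Ω = 825.4∠59.7° Ω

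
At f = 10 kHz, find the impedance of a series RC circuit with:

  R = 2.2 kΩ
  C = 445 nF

Step 1 — Angular frequency: ω = 2π·f = 2π·1e+04 = 6.283e+04 rad/s.
Step 2 — Component impedances:
  R: Z = R = 2200 Ω
  C: Z = 1/(jωC) = -j/(ω·C) = 0 - j35.77 Ω
Step 3 — Series combination: Z_total = R + C = 2200 - j35.77 Ω = 2200∠-0.9° Ω.

Z = 2200 - j35.77 Ω = 2200∠-0.9° Ω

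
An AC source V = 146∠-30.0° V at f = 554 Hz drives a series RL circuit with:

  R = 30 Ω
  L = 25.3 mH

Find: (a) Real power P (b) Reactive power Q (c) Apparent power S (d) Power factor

Step 1 — Angular frequency: ω = 2π·f = 2π·554 = 3481 rad/s.
Step 2 — Component impedances:
  R: Z = R = 30 Ω
  L: Z = jωL = j·3481·0.0253 = 0 + j88.07 Ω
Step 3 — Series combination: Z_total = R + L = 30 + j88.07 Ω = 93.04∠71.2° Ω.
Step 4 — Source phasor: V = 146∠-30.0° V = 126.4 - j73 V.
Step 5 — Current: I = V / Z = -0.3045 - j1.539 A = 1.569∠-101.2° A.
Step 6 — Complex power: S = V·I* = 73.88 + j216.9 VA.
Step 7 — Real power: P = Re(S) = 73.88 W.
Step 8 — Reactive power: Q = Im(S) = 216.9 VAR.
Step 9 — Apparent power: |S| = 229.1 VA.
Step 10 — Power factor: PF = P/|S| = 0.3225 (lagging).

(a) P = 73.88 W  (b) Q = 216.9 VAR  (c) S = 229.1 VA  (d) PF = 0.3225 (lagging)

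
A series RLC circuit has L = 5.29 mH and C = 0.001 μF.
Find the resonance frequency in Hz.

Step 1 — Resonance condition Im(Z)=0 gives ω₀ = 1/√(LC).
Step 2 — ω₀ = 1/√(0.00529·1e-09) = 4.348e+05 rad/s.
Step 3 — f₀ = ω₀/(2π) = 6.92e+04 Hz.

f₀ = 6.92e+04 Hz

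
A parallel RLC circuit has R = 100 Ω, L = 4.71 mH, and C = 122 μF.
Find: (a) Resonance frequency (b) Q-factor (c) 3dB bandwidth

Step 1 — Resonance: ω₀ = 1/√(LC) = 1/√(0.00471·0.000122) = 1319 rad/s.
Step 2 — f₀ = ω₀/(2π) = 210 Hz.
Step 3 — Parallel Q: Q = R/(ω₀L) = 100/(1319·0.00471) = 16.09.
Step 4 — Bandwidth: Δω = ω₀/Q = 81.97 rad/s; BW = Δω/(2π) = 13.05 Hz.

(a) f₀ = 210 Hz  (b) Q = 16.09  (c) BW = 13.05 Hz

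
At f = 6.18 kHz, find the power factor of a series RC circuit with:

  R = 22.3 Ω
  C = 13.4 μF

Step 1 — Angular frequency: ω = 2π·f = 2π·6180 = 3.883e+04 rad/s.
Step 2 — Component impedances:
  R: Z = R = 22.3 Ω
  C: Z = 1/(jωC) = -j/(ω·C) = 0 - j1.922 Ω
Step 3 — Series combination: Z_total = R + C = 22.3 - j1.922 Ω = 22.38∠-4.9° Ω.
Step 4 — Power factor: PF = cos(φ) = Re(Z)/|Z| = 22.3/22.383 = 0.9963.
Step 5 — Type: Im(Z) = -1.922 ⇒ leading (phase φ = -4.9°).

PF = 0.9963 (leading, φ = -4.9°)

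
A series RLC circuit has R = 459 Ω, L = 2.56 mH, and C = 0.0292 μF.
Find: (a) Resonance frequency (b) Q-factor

Step 1 — Resonance condition Im(Z)=0 gives ω₀ = 1/√(LC).
Step 2 — ω₀ = 1/√(0.00256·2.92e-08) = 1.157e+05 rad/s.
Step 3 — f₀ = ω₀/(2π) = 1.841e+04 Hz.
Step 4 — Series Q: Q = ω₀L/R = 1.157e+05·0.00256/459 = 0.6451.

(a) f₀ = 1.841e+04 Hz  (b) Q = 0.6451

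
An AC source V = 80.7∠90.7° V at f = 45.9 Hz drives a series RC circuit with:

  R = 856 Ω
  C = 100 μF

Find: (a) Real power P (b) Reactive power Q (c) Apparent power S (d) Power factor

Step 1 — Angular frequency: ω = 2π·f = 2π·45.9 = 288.4 rad/s.
Step 2 — Component impedances:
  R: Z = R = 856 Ω
  C: Z = 1/(jωC) = -j/(ω·C) = 0 - j34.67 Ω
Step 3 — Series combination: Z_total = R + C = 856 - j34.67 Ω = 856.7∠-2.3° Ω.
Step 4 — Source phasor: V = 80.7∠90.7° V = -0.9859 + j80.69 V.
Step 5 — Current: I = V / Z = -0.004962 + j0.09407 A = 0.0942∠93.0° A.
Step 6 — Complex power: S = V·I* = 7.596 - j0.3077 VA.
Step 7 — Real power: P = Re(S) = 7.596 W.
Step 8 — Reactive power: Q = Im(S) = -0.3077 VAR.
Step 9 — Apparent power: |S| = 7.602 VA.
Step 10 — Power factor: PF = P/|S| = 0.9992 (leading).

(a) P = 7.596 W  (b) Q = -0.3077 VAR  (c) S = 7.602 VA  (d) PF = 0.9992 (leading)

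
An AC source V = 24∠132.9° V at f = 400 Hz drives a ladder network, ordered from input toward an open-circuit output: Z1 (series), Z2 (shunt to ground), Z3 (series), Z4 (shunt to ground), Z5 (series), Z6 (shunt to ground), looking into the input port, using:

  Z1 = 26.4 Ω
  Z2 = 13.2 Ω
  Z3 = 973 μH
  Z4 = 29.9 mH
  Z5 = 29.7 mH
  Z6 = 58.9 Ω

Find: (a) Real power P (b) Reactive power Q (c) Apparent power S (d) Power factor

Step 1 — Angular frequency: ω = 2π·f = 2π·400 = 2513 rad/s.
Step 2 — Component impedances:
  Z1: Z = R = 26.4 Ω
  Z2: Z = R = 13.2 Ω
  Z3: Z = jωL = j·2513·0.000973 = 0 + j2.445 Ω
  Z4: Z = jωL = j·2513·0.0299 = 0 + j75.15 Ω
  Z5: Z = jωL = j·2513·0.0297 = 0 + j74.64 Ω
  Z6: Z = R = 58.9 Ω
Step 3 — Ladder network (open output): work backward from the far end, alternating series and parallel combinations. Z_in = 37.92 + j2.903 Ω = 38.03∠4.4° Ω.
Step 4 — Source phasor: V = 24∠132.9° V = -16.34 + j17.58 V.
Step 5 — Current: I = V / Z = -0.3931 + j0.4937 A = 0.6311∠128.5° A.
Step 6 — Complex power: S = V·I* = 15.1 + j1.156 VA.
Step 7 — Real power: P = Re(S) = 15.1 W.
Step 8 — Reactive power: Q = Im(S) = 1.156 VAR.
Step 9 — Apparent power: |S| = 15.15 VA.
Step 10 — Power factor: PF = P/|S| = 0.9971 (lagging).

(a) P = 15.1 W  (b) Q = 1.156 VAR  (c) S = 15.15 VA  (d) PF = 0.9971 (lagging)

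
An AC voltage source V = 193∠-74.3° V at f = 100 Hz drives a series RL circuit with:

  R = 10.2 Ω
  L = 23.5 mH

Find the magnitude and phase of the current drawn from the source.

Step 1 — Angular frequency: ω = 2π·f = 2π·100 = 628.3 rad/s.
Step 2 — Component impedances:
  R: Z = R = 10.2 Ω
  L: Z = jωL = j·628.3·0.0235 = 0 + j14.77 Ω
Step 3 — Series combination: Z_total = R + L = 10.2 + j14.77 Ω = 17.95∠55.4° Ω.
Step 4 — Source phasor: V = 193∠-74.3° V = 52.23 - j185.8 V.
Step 5 — Ohm's law: I = V / Z_total = (52.23 - j185.8) / (10.2 + j14.77) = -6.864 - j8.279 A.
Step 6 — Convert to polar: |I| = 10.75 A, ∠I = -129.7°.

I = 10.75∠-129.7° A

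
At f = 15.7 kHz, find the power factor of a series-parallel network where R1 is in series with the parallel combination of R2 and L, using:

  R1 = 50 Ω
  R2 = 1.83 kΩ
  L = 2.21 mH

Step 1 — Angular frequency: ω = 2π·f = 2π·1.57e+04 = 9.865e+04 rad/s.
Step 2 — Component impedances:
  R1: Z = R = 50 Ω
  R2: Z = R = 1830 Ω
  L: Z = jωL = j·9.865e+04·0.00221 = 0 + j218 Ω
Step 3 — Parallel branch: R2 || L = 1/(1/R2 + 1/L) = 25.61 + j215 Ω.
Step 4 — Series with R1: Z_total = R1 + (R2 || L) = 75.61 + j215 Ω = 227.9∠70.6° Ω.
Step 5 — Power factor: PF = cos(φ) = Re(Z)/|Z| = 75.61/227.9 = 0.3318.
Step 6 — Type: Im(Z) = 215 ⇒ lagging (phase φ = 70.6°).

PF = 0.3318 (lagging, φ = 70.6°)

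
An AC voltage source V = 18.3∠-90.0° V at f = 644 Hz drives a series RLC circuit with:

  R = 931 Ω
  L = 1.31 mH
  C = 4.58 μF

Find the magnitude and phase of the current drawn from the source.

Step 1 — Angular frequency: ω = 2π·f = 2π·644 = 4046 rad/s.
Step 2 — Component impedances:
  R: Z = R = 931 Ω
  L: Z = jωL = j·4046·0.00131 = 0 + j5.301 Ω
  C: Z = 1/(jωC) = -j/(ω·C) = 0 - j53.96 Ω
Step 3 — Series combination: Z_total = R + L + C = 931 - j48.66 Ω = 932.3∠-3.0° Ω.
Step 4 — Source phasor: V = 18.3∠-90.0° V = 0 - j18.3 V.
Step 5 — Ohm's law: I = V / Z_total = (0 - j18.3) / (931 - j48.66) = 0.001025 - j0.0196 A.
Step 6 — Convert to polar: |I| = 0.01963 A, ∠I = -87.0°.

I = 0.01963∠-87.0° A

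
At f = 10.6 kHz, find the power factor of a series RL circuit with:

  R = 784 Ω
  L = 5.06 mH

Step 1 — Angular frequency: ω = 2π·f = 2π·1.06e+04 = 6.66e+04 rad/s.
Step 2 — Component impedances:
  R: Z = R = 784 Ω
  L: Z = jωL = j·6.66e+04·0.00506 = 0 + j337 Ω
Step 3 — Series combination: Z_total = R + L = 784 + j337 Ω = 853.4∠23.3° Ω.
Step 4 — Power factor: PF = cos(φ) = Re(Z)/|Z| = 784/853.4 = 0.9187.
Step 5 — Type: Im(Z) = 337 ⇒ lagging (phase φ = 23.3°).

PF = 0.9187 (lagging, φ = 23.3°)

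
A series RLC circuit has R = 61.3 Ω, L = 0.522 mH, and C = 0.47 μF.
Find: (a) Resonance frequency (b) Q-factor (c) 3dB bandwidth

Step 1 — Resonance: ω₀ = 1/√(LC) = 1/√(0.000522·4.7e-07) = 6.384e+04 rad/s.
Step 2 — f₀ = ω₀/(2π) = 1.016e+04 Hz.
Step 3 — Series Q: Q = ω₀L/R = 6.384e+04·0.000522/61.3 = 0.5437.
Step 4 — Bandwidth: Δω = ω₀/Q = 1.174e+05 rad/s; BW = Δω/(2π) = 1.869e+04 Hz.

(a) f₀ = 1.016e+04 Hz  (b) Q = 0.5437  (c) BW = 1.869e+04 Hz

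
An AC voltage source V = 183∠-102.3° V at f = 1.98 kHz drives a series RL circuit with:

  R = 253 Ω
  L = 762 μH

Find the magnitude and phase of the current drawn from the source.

Step 1 — Angular frequency: ω = 2π·f = 2π·1980 = 1.244e+04 rad/s.
Step 2 — Component impedances:
  R: Z = R = 253 Ω
  L: Z = jωL = j·1.244e+04·0.000762 = 0 + j9.48 Ω
Step 3 — Series combination: Z_total = R + L = 253 + j9.48 Ω = 253.2∠2.1° Ω.
Step 4 — Source phasor: V = 183∠-102.3° V = -38.98 - j178.8 V.
Step 5 — Ohm's law: I = V / Z_total = (-38.98 - j178.8) / (253 + j9.48) = -0.1803 - j0.7 A.
Step 6 — Convert to polar: |I| = 0.7228 A, ∠I = -104.4°.

I = 0.7228∠-104.4° A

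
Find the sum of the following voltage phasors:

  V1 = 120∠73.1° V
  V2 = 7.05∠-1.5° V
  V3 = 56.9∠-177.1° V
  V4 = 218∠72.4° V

Step 1 — Convert each phasor to rectangular form:
  V1 = 120·(cos(73.1°) + j·sin(73.1°)) = 34.88 + j114.8 V
  V2 = 7.05·(cos(-1.5°) + j·sin(-1.5°)) = 7.048 - j0.1845 V
  V3 = 56.9·(cos(-177.1°) + j·sin(-177.1°)) = -56.83 - j2.879 V
  V4 = 218·(cos(72.4°) + j·sin(72.4°)) = 65.92 + j207.8 V
Step 2 — Sum components: V_total = 51.02 + j319.5 V.
Step 3 — Convert to polar: |V_total| = 323.6 V, ∠V_total = 80.9°.

V_total = 323.6∠80.9° V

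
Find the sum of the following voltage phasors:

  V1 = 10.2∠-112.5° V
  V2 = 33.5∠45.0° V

Step 1 — Convert each phasor to rectangular form:
  V1 = 10.2·(cos(-112.5°) + j·sin(-112.5°)) = -3.903 - j9.424 V
  V2 = 33.5·(cos(45.0°) + j·sin(45.0°)) = 23.69 + j23.69 V
Step 2 — Sum components: V_total = 19.78 + j14.26 V.
Step 3 — Convert to polar: |V_total| = 24.39 V, ∠V_total = 35.8°.

V_total = 24.39∠35.8° V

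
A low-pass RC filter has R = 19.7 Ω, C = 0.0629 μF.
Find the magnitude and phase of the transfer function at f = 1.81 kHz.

Step 1 — Angular frequency: ω = 2π·1810 = 1.137e+04 rad/s.
Step 2 — Transfer function: H(jω) = 1/(1 + jωRC).
Step 3 — Denominator: 1 + jωRC = 1 + j·1.137e+04·19.7·6.29e-08 = 1 + j0.01409.
Step 4 — H = 0.9998 - j0.01409.
Step 5 — Magnitude: |H| = 0.9999 (-0.0 dB); phase: φ = -0.8°.

|H| = 0.9999 (-0.0 dB), φ = -0.8°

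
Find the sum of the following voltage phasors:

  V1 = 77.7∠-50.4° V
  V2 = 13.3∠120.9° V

Step 1 — Convert each phasor to rectangular form:
  V1 = 77.7·(cos(-50.4°) + j·sin(-50.4°)) = 49.53 - j59.87 V
  V2 = 13.3·(cos(120.9°) + j·sin(120.9°)) = -6.83 + j11.41 V
Step 2 — Sum components: V_total = 42.7 - j48.46 V.
Step 3 — Convert to polar: |V_total| = 64.58 V, ∠V_total = -48.6°.

V_total = 64.58∠-48.6° V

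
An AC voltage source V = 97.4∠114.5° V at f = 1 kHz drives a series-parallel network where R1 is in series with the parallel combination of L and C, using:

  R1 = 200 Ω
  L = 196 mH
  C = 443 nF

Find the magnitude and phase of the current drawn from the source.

Step 1 — Angular frequency: ω = 2π·f = 2π·1000 = 6283 rad/s.
Step 2 — Component impedances:
  R1: Z = R = 200 Ω
  L: Z = jωL = j·6283·0.196 = 0 + j1232 Ω
  C: Z = 1/(jωC) = -j/(ω·C) = 0 - j359.3 Ω
Step 3 — Parallel branch: L || C = 1/(1/L + 1/C) = 0 - j507.2 Ω.
Step 4 — Series with R1: Z_total = R1 + (L || C) = 200 - j507.2 Ω = 545.2∠-68.5° Ω.
Step 5 — Source phasor: V = 97.4∠114.5° V = -40.39 + j88.63 V.
Step 6 — Ohm's law: I = V / Z_total = (-40.39 + j88.63) / (200 - j507.2) = -0.1784 - j0.009291 A.
Step 7 — Convert to polar: |I| = 0.1786 A, ∠I = -177.0°.

I = 0.1786∠-177.0° A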